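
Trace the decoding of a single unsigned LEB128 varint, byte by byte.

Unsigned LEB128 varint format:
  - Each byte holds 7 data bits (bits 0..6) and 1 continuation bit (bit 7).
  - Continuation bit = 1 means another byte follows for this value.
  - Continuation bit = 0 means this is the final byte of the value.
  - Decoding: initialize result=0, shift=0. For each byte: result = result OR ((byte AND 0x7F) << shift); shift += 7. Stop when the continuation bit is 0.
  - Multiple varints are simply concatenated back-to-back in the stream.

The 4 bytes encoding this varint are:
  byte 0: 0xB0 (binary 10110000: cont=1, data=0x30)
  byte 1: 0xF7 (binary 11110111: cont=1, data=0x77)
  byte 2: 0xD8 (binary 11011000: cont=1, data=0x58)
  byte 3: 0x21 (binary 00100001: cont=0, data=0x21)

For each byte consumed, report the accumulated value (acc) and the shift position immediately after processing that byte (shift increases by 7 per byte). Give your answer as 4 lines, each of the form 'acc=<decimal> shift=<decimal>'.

Answer: acc=48 shift=7
acc=15280 shift=14
acc=1457072 shift=21
acc=70663088 shift=28

Derivation:
byte 0=0xB0: payload=0x30=48, contrib = 48<<0 = 48; acc -> 48, shift -> 7
byte 1=0xF7: payload=0x77=119, contrib = 119<<7 = 15232; acc -> 15280, shift -> 14
byte 2=0xD8: payload=0x58=88, contrib = 88<<14 = 1441792; acc -> 1457072, shift -> 21
byte 3=0x21: payload=0x21=33, contrib = 33<<21 = 69206016; acc -> 70663088, shift -> 28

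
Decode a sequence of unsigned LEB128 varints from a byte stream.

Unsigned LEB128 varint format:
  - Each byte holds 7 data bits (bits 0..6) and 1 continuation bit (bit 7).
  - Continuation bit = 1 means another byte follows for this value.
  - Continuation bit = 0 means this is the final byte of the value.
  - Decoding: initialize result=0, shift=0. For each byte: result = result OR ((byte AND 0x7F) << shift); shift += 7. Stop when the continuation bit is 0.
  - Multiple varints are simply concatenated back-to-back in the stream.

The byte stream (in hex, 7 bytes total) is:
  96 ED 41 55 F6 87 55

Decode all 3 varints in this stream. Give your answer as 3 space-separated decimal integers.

Answer: 1078934 85 1393654

Derivation:
  byte[0]=0x96 cont=1 payload=0x16=22: acc |= 22<<0 -> acc=22 shift=7
  byte[1]=0xED cont=1 payload=0x6D=109: acc |= 109<<7 -> acc=13974 shift=14
  byte[2]=0x41 cont=0 payload=0x41=65: acc |= 65<<14 -> acc=1078934 shift=21 [end]
Varint 1: bytes[0:3] = 96 ED 41 -> value 1078934 (3 byte(s))
  byte[3]=0x55 cont=0 payload=0x55=85: acc |= 85<<0 -> acc=85 shift=7 [end]
Varint 2: bytes[3:4] = 55 -> value 85 (1 byte(s))
  byte[4]=0xF6 cont=1 payload=0x76=118: acc |= 118<<0 -> acc=118 shift=7
  byte[5]=0x87 cont=1 payload=0x07=7: acc |= 7<<7 -> acc=1014 shift=14
  byte[6]=0x55 cont=0 payload=0x55=85: acc |= 85<<14 -> acc=1393654 shift=21 [end]
Varint 3: bytes[4:7] = F6 87 55 -> value 1393654 (3 byte(s))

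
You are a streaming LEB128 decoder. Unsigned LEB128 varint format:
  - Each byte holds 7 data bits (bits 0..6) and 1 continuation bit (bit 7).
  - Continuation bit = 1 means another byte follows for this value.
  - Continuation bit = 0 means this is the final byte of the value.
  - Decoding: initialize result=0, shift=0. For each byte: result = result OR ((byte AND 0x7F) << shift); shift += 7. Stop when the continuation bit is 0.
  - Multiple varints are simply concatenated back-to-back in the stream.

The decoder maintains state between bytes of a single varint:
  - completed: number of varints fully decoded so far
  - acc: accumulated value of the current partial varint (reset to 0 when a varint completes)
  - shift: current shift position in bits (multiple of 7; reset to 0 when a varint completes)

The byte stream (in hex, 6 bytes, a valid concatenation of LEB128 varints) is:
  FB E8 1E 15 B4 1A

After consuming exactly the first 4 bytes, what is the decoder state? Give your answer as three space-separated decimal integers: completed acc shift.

byte[0]=0xFB cont=1 payload=0x7B: acc |= 123<<0 -> completed=0 acc=123 shift=7
byte[1]=0xE8 cont=1 payload=0x68: acc |= 104<<7 -> completed=0 acc=13435 shift=14
byte[2]=0x1E cont=0 payload=0x1E: varint #1 complete (value=504955); reset -> completed=1 acc=0 shift=0
byte[3]=0x15 cont=0 payload=0x15: varint #2 complete (value=21); reset -> completed=2 acc=0 shift=0

Answer: 2 0 0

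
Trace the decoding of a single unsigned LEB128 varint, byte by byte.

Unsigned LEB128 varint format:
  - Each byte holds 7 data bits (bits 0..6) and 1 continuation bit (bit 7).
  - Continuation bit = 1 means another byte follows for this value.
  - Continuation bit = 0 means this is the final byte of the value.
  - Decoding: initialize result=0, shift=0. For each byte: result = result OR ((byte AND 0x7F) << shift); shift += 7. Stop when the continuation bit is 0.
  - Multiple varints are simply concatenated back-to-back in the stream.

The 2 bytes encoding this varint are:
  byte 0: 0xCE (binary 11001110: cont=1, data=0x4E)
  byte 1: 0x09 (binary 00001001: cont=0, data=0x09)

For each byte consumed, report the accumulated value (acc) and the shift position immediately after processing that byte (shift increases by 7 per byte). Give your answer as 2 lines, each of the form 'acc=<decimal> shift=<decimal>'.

byte 0=0xCE: payload=0x4E=78, contrib = 78<<0 = 78; acc -> 78, shift -> 7
byte 1=0x09: payload=0x09=9, contrib = 9<<7 = 1152; acc -> 1230, shift -> 14

Answer: acc=78 shift=7
acc=1230 shift=14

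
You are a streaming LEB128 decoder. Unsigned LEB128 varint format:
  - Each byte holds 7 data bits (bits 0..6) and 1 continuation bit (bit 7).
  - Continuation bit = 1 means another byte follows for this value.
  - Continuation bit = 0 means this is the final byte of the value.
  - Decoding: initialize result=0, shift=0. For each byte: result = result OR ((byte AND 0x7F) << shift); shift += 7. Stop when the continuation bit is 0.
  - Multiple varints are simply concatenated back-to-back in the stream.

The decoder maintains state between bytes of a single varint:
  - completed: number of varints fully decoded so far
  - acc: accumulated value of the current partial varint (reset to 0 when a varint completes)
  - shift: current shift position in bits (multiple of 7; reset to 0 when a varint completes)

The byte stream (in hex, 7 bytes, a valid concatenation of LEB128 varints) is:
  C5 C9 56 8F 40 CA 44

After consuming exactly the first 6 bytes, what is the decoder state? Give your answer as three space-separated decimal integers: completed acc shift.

Answer: 2 74 7

Derivation:
byte[0]=0xC5 cont=1 payload=0x45: acc |= 69<<0 -> completed=0 acc=69 shift=7
byte[1]=0xC9 cont=1 payload=0x49: acc |= 73<<7 -> completed=0 acc=9413 shift=14
byte[2]=0x56 cont=0 payload=0x56: varint #1 complete (value=1418437); reset -> completed=1 acc=0 shift=0
byte[3]=0x8F cont=1 payload=0x0F: acc |= 15<<0 -> completed=1 acc=15 shift=7
byte[4]=0x40 cont=0 payload=0x40: varint #2 complete (value=8207); reset -> completed=2 acc=0 shift=0
byte[5]=0xCA cont=1 payload=0x4A: acc |= 74<<0 -> completed=2 acc=74 shift=7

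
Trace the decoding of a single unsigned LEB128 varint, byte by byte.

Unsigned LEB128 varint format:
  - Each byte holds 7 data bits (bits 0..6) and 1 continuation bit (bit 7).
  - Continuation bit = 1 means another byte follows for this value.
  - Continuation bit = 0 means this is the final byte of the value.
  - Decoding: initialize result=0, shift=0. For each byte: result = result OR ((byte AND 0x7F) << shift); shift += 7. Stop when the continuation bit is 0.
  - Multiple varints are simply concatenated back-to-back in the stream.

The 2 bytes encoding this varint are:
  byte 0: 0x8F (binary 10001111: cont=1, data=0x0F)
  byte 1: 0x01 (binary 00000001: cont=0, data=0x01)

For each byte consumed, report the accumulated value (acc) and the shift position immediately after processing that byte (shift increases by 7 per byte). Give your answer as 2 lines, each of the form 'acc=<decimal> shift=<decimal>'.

Answer: acc=15 shift=7
acc=143 shift=14

Derivation:
byte 0=0x8F: payload=0x0F=15, contrib = 15<<0 = 15; acc -> 15, shift -> 7
byte 1=0x01: payload=0x01=1, contrib = 1<<7 = 128; acc -> 143, shift -> 14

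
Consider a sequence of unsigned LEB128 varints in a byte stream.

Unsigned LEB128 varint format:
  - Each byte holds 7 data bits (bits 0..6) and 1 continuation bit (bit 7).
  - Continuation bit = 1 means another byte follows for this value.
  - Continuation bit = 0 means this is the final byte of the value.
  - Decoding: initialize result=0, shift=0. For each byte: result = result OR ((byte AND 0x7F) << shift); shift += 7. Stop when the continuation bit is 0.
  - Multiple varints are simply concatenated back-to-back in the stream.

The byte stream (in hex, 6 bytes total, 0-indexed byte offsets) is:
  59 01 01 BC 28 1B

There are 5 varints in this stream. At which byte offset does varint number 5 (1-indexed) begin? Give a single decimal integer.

  byte[0]=0x59 cont=0 payload=0x59=89: acc |= 89<<0 -> acc=89 shift=7 [end]
Varint 1: bytes[0:1] = 59 -> value 89 (1 byte(s))
  byte[1]=0x01 cont=0 payload=0x01=1: acc |= 1<<0 -> acc=1 shift=7 [end]
Varint 2: bytes[1:2] = 01 -> value 1 (1 byte(s))
  byte[2]=0x01 cont=0 payload=0x01=1: acc |= 1<<0 -> acc=1 shift=7 [end]
Varint 3: bytes[2:3] = 01 -> value 1 (1 byte(s))
  byte[3]=0xBC cont=1 payload=0x3C=60: acc |= 60<<0 -> acc=60 shift=7
  byte[4]=0x28 cont=0 payload=0x28=40: acc |= 40<<7 -> acc=5180 shift=14 [end]
Varint 4: bytes[3:5] = BC 28 -> value 5180 (2 byte(s))
  byte[5]=0x1B cont=0 payload=0x1B=27: acc |= 27<<0 -> acc=27 shift=7 [end]
Varint 5: bytes[5:6] = 1B -> value 27 (1 byte(s))

Answer: 5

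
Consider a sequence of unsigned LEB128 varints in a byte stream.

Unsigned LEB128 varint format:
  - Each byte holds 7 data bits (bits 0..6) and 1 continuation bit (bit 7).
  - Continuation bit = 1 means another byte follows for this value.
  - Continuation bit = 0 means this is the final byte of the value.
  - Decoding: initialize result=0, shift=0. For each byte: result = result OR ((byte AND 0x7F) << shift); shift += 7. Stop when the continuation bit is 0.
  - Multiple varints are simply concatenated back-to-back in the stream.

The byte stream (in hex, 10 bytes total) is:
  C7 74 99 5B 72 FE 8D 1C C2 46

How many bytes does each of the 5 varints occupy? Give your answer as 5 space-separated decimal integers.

  byte[0]=0xC7 cont=1 payload=0x47=71: acc |= 71<<0 -> acc=71 shift=7
  byte[1]=0x74 cont=0 payload=0x74=116: acc |= 116<<7 -> acc=14919 shift=14 [end]
Varint 1: bytes[0:2] = C7 74 -> value 14919 (2 byte(s))
  byte[2]=0x99 cont=1 payload=0x19=25: acc |= 25<<0 -> acc=25 shift=7
  byte[3]=0x5B cont=0 payload=0x5B=91: acc |= 91<<7 -> acc=11673 shift=14 [end]
Varint 2: bytes[2:4] = 99 5B -> value 11673 (2 byte(s))
  byte[4]=0x72 cont=0 payload=0x72=114: acc |= 114<<0 -> acc=114 shift=7 [end]
Varint 3: bytes[4:5] = 72 -> value 114 (1 byte(s))
  byte[5]=0xFE cont=1 payload=0x7E=126: acc |= 126<<0 -> acc=126 shift=7
  byte[6]=0x8D cont=1 payload=0x0D=13: acc |= 13<<7 -> acc=1790 shift=14
  byte[7]=0x1C cont=0 payload=0x1C=28: acc |= 28<<14 -> acc=460542 shift=21 [end]
Varint 4: bytes[5:8] = FE 8D 1C -> value 460542 (3 byte(s))
  byte[8]=0xC2 cont=1 payload=0x42=66: acc |= 66<<0 -> acc=66 shift=7
  byte[9]=0x46 cont=0 payload=0x46=70: acc |= 70<<7 -> acc=9026 shift=14 [end]
Varint 5: bytes[8:10] = C2 46 -> value 9026 (2 byte(s))

Answer: 2 2 1 3 2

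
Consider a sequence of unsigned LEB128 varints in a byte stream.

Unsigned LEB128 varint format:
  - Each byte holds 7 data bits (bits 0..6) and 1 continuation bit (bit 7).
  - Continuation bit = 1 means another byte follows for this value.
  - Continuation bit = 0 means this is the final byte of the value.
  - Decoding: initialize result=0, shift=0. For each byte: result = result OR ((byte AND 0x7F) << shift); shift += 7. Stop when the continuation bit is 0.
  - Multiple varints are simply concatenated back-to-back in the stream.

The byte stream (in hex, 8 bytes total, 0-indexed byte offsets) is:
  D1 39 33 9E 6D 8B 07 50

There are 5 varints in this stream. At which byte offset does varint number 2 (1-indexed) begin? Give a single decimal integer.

Answer: 2

Derivation:
  byte[0]=0xD1 cont=1 payload=0x51=81: acc |= 81<<0 -> acc=81 shift=7
  byte[1]=0x39 cont=0 payload=0x39=57: acc |= 57<<7 -> acc=7377 shift=14 [end]
Varint 1: bytes[0:2] = D1 39 -> value 7377 (2 byte(s))
  byte[2]=0x33 cont=0 payload=0x33=51: acc |= 51<<0 -> acc=51 shift=7 [end]
Varint 2: bytes[2:3] = 33 -> value 51 (1 byte(s))
  byte[3]=0x9E cont=1 payload=0x1E=30: acc |= 30<<0 -> acc=30 shift=7
  byte[4]=0x6D cont=0 payload=0x6D=109: acc |= 109<<7 -> acc=13982 shift=14 [end]
Varint 3: bytes[3:5] = 9E 6D -> value 13982 (2 byte(s))
  byte[5]=0x8B cont=1 payload=0x0B=11: acc |= 11<<0 -> acc=11 shift=7
  byte[6]=0x07 cont=0 payload=0x07=7: acc |= 7<<7 -> acc=907 shift=14 [end]
Varint 4: bytes[5:7] = 8B 07 -> value 907 (2 byte(s))
  byte[7]=0x50 cont=0 payload=0x50=80: acc |= 80<<0 -> acc=80 shift=7 [end]
Varint 5: bytes[7:8] = 50 -> value 80 (1 byte(s))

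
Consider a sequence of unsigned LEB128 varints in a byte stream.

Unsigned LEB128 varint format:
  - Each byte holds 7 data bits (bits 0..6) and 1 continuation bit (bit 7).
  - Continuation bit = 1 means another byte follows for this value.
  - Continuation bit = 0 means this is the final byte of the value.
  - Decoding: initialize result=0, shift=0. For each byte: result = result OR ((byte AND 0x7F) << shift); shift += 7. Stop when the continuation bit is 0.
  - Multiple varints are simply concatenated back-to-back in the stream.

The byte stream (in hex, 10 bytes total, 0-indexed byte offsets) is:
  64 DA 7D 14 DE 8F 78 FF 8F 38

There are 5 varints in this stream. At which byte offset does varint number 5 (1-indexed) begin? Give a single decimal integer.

Answer: 7

Derivation:
  byte[0]=0x64 cont=0 payload=0x64=100: acc |= 100<<0 -> acc=100 shift=7 [end]
Varint 1: bytes[0:1] = 64 -> value 100 (1 byte(s))
  byte[1]=0xDA cont=1 payload=0x5A=90: acc |= 90<<0 -> acc=90 shift=7
  byte[2]=0x7D cont=0 payload=0x7D=125: acc |= 125<<7 -> acc=16090 shift=14 [end]
Varint 2: bytes[1:3] = DA 7D -> value 16090 (2 byte(s))
  byte[3]=0x14 cont=0 payload=0x14=20: acc |= 20<<0 -> acc=20 shift=7 [end]
Varint 3: bytes[3:4] = 14 -> value 20 (1 byte(s))
  byte[4]=0xDE cont=1 payload=0x5E=94: acc |= 94<<0 -> acc=94 shift=7
  byte[5]=0x8F cont=1 payload=0x0F=15: acc |= 15<<7 -> acc=2014 shift=14
  byte[6]=0x78 cont=0 payload=0x78=120: acc |= 120<<14 -> acc=1968094 shift=21 [end]
Varint 4: bytes[4:7] = DE 8F 78 -> value 1968094 (3 byte(s))
  byte[7]=0xFF cont=1 payload=0x7F=127: acc |= 127<<0 -> acc=127 shift=7
  byte[8]=0x8F cont=1 payload=0x0F=15: acc |= 15<<7 -> acc=2047 shift=14
  byte[9]=0x38 cont=0 payload=0x38=56: acc |= 56<<14 -> acc=919551 shift=21 [end]
Varint 5: bytes[7:10] = FF 8F 38 -> value 919551 (3 byte(s))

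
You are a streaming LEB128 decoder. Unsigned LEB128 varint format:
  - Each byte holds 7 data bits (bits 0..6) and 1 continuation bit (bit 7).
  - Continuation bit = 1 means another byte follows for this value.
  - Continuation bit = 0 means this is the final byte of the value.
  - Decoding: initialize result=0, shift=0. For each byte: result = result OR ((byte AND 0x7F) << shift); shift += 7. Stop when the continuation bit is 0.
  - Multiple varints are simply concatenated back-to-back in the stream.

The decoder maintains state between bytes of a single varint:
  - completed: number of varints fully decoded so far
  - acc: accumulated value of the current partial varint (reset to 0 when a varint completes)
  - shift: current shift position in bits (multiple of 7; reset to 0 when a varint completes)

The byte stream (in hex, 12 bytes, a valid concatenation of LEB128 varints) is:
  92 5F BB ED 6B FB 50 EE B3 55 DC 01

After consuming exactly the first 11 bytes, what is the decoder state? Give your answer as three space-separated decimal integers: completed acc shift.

byte[0]=0x92 cont=1 payload=0x12: acc |= 18<<0 -> completed=0 acc=18 shift=7
byte[1]=0x5F cont=0 payload=0x5F: varint #1 complete (value=12178); reset -> completed=1 acc=0 shift=0
byte[2]=0xBB cont=1 payload=0x3B: acc |= 59<<0 -> completed=1 acc=59 shift=7
byte[3]=0xED cont=1 payload=0x6D: acc |= 109<<7 -> completed=1 acc=14011 shift=14
byte[4]=0x6B cont=0 payload=0x6B: varint #2 complete (value=1767099); reset -> completed=2 acc=0 shift=0
byte[5]=0xFB cont=1 payload=0x7B: acc |= 123<<0 -> completed=2 acc=123 shift=7
byte[6]=0x50 cont=0 payload=0x50: varint #3 complete (value=10363); reset -> completed=3 acc=0 shift=0
byte[7]=0xEE cont=1 payload=0x6E: acc |= 110<<0 -> completed=3 acc=110 shift=7
byte[8]=0xB3 cont=1 payload=0x33: acc |= 51<<7 -> completed=3 acc=6638 shift=14
byte[9]=0x55 cont=0 payload=0x55: varint #4 complete (value=1399278); reset -> completed=4 acc=0 shift=0
byte[10]=0xDC cont=1 payload=0x5C: acc |= 92<<0 -> completed=4 acc=92 shift=7

Answer: 4 92 7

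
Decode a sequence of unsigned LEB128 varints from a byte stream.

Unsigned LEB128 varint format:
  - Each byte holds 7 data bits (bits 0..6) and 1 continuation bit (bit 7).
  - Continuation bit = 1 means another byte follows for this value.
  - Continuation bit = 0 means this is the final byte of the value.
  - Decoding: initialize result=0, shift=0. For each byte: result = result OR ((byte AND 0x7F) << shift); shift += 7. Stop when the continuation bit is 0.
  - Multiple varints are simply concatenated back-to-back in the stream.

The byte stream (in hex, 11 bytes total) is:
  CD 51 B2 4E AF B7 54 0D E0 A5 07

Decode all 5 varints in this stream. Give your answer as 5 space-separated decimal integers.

Answer: 10445 10034 1383343 13 119520

Derivation:
  byte[0]=0xCD cont=1 payload=0x4D=77: acc |= 77<<0 -> acc=77 shift=7
  byte[1]=0x51 cont=0 payload=0x51=81: acc |= 81<<7 -> acc=10445 shift=14 [end]
Varint 1: bytes[0:2] = CD 51 -> value 10445 (2 byte(s))
  byte[2]=0xB2 cont=1 payload=0x32=50: acc |= 50<<0 -> acc=50 shift=7
  byte[3]=0x4E cont=0 payload=0x4E=78: acc |= 78<<7 -> acc=10034 shift=14 [end]
Varint 2: bytes[2:4] = B2 4E -> value 10034 (2 byte(s))
  byte[4]=0xAF cont=1 payload=0x2F=47: acc |= 47<<0 -> acc=47 shift=7
  byte[5]=0xB7 cont=1 payload=0x37=55: acc |= 55<<7 -> acc=7087 shift=14
  byte[6]=0x54 cont=0 payload=0x54=84: acc |= 84<<14 -> acc=1383343 shift=21 [end]
Varint 3: bytes[4:7] = AF B7 54 -> value 1383343 (3 byte(s))
  byte[7]=0x0D cont=0 payload=0x0D=13: acc |= 13<<0 -> acc=13 shift=7 [end]
Varint 4: bytes[7:8] = 0D -> value 13 (1 byte(s))
  byte[8]=0xE0 cont=1 payload=0x60=96: acc |= 96<<0 -> acc=96 shift=7
  byte[9]=0xA5 cont=1 payload=0x25=37: acc |= 37<<7 -> acc=4832 shift=14
  byte[10]=0x07 cont=0 payload=0x07=7: acc |= 7<<14 -> acc=119520 shift=21 [end]
Varint 5: bytes[8:11] = E0 A5 07 -> value 119520 (3 byte(s))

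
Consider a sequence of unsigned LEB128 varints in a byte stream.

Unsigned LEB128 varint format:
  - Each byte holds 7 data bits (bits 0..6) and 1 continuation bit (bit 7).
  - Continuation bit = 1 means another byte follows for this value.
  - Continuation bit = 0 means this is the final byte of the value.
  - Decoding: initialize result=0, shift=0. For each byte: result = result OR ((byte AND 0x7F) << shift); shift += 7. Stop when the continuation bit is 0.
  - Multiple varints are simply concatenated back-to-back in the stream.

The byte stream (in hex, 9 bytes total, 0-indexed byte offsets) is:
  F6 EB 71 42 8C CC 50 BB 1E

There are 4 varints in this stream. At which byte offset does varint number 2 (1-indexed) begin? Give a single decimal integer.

Answer: 3

Derivation:
  byte[0]=0xF6 cont=1 payload=0x76=118: acc |= 118<<0 -> acc=118 shift=7
  byte[1]=0xEB cont=1 payload=0x6B=107: acc |= 107<<7 -> acc=13814 shift=14
  byte[2]=0x71 cont=0 payload=0x71=113: acc |= 113<<14 -> acc=1865206 shift=21 [end]
Varint 1: bytes[0:3] = F6 EB 71 -> value 1865206 (3 byte(s))
  byte[3]=0x42 cont=0 payload=0x42=66: acc |= 66<<0 -> acc=66 shift=7 [end]
Varint 2: bytes[3:4] = 42 -> value 66 (1 byte(s))
  byte[4]=0x8C cont=1 payload=0x0C=12: acc |= 12<<0 -> acc=12 shift=7
  byte[5]=0xCC cont=1 payload=0x4C=76: acc |= 76<<7 -> acc=9740 shift=14
  byte[6]=0x50 cont=0 payload=0x50=80: acc |= 80<<14 -> acc=1320460 shift=21 [end]
Varint 3: bytes[4:7] = 8C CC 50 -> value 1320460 (3 byte(s))
  byte[7]=0xBB cont=1 payload=0x3B=59: acc |= 59<<0 -> acc=59 shift=7
  byte[8]=0x1E cont=0 payload=0x1E=30: acc |= 30<<7 -> acc=3899 shift=14 [end]
Varint 4: bytes[7:9] = BB 1E -> value 3899 (2 byte(s))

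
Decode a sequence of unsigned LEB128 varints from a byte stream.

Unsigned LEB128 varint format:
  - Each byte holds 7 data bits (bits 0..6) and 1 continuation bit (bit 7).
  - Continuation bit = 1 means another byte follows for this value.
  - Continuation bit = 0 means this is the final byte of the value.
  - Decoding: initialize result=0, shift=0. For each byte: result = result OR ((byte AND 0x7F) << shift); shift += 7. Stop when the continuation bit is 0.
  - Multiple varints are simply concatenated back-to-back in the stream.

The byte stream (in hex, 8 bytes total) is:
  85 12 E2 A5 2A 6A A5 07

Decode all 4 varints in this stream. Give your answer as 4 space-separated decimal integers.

Answer: 2309 692962 106 933

Derivation:
  byte[0]=0x85 cont=1 payload=0x05=5: acc |= 5<<0 -> acc=5 shift=7
  byte[1]=0x12 cont=0 payload=0x12=18: acc |= 18<<7 -> acc=2309 shift=14 [end]
Varint 1: bytes[0:2] = 85 12 -> value 2309 (2 byte(s))
  byte[2]=0xE2 cont=1 payload=0x62=98: acc |= 98<<0 -> acc=98 shift=7
  byte[3]=0xA5 cont=1 payload=0x25=37: acc |= 37<<7 -> acc=4834 shift=14
  byte[4]=0x2A cont=0 payload=0x2A=42: acc |= 42<<14 -> acc=692962 shift=21 [end]
Varint 2: bytes[2:5] = E2 A5 2A -> value 692962 (3 byte(s))
  byte[5]=0x6A cont=0 payload=0x6A=106: acc |= 106<<0 -> acc=106 shift=7 [end]
Varint 3: bytes[5:6] = 6A -> value 106 (1 byte(s))
  byte[6]=0xA5 cont=1 payload=0x25=37: acc |= 37<<0 -> acc=37 shift=7
  byte[7]=0x07 cont=0 payload=0x07=7: acc |= 7<<7 -> acc=933 shift=14 [end]
Varint 4: bytes[6:8] = A5 07 -> value 933 (2 byte(s))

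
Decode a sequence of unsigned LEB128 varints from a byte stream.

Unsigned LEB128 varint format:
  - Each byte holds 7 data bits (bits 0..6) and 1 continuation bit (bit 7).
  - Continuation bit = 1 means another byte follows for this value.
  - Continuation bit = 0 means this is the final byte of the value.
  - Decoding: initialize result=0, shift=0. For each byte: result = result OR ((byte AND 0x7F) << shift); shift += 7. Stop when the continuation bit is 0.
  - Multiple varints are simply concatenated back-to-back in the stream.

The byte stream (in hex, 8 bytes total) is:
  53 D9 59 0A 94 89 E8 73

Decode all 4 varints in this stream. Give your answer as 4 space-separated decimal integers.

Answer: 83 11481 10 242877588

Derivation:
  byte[0]=0x53 cont=0 payload=0x53=83: acc |= 83<<0 -> acc=83 shift=7 [end]
Varint 1: bytes[0:1] = 53 -> value 83 (1 byte(s))
  byte[1]=0xD9 cont=1 payload=0x59=89: acc |= 89<<0 -> acc=89 shift=7
  byte[2]=0x59 cont=0 payload=0x59=89: acc |= 89<<7 -> acc=11481 shift=14 [end]
Varint 2: bytes[1:3] = D9 59 -> value 11481 (2 byte(s))
  byte[3]=0x0A cont=0 payload=0x0A=10: acc |= 10<<0 -> acc=10 shift=7 [end]
Varint 3: bytes[3:4] = 0A -> value 10 (1 byte(s))
  byte[4]=0x94 cont=1 payload=0x14=20: acc |= 20<<0 -> acc=20 shift=7
  byte[5]=0x89 cont=1 payload=0x09=9: acc |= 9<<7 -> acc=1172 shift=14
  byte[6]=0xE8 cont=1 payload=0x68=104: acc |= 104<<14 -> acc=1705108 shift=21
  byte[7]=0x73 cont=0 payload=0x73=115: acc |= 115<<21 -> acc=242877588 shift=28 [end]
Varint 4: bytes[4:8] = 94 89 E8 73 -> value 242877588 (4 byte(s))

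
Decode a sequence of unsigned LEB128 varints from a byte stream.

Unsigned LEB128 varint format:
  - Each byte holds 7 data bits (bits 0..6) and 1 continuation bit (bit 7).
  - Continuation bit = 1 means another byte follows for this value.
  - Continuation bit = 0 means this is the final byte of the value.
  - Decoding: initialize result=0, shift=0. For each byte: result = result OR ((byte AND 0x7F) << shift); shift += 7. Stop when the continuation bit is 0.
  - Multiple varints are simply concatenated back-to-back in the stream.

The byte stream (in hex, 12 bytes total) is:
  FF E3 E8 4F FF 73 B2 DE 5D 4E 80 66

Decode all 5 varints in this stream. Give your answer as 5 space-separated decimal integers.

Answer: 167391743 14847 1535794 78 13056

Derivation:
  byte[0]=0xFF cont=1 payload=0x7F=127: acc |= 127<<0 -> acc=127 shift=7
  byte[1]=0xE3 cont=1 payload=0x63=99: acc |= 99<<7 -> acc=12799 shift=14
  byte[2]=0xE8 cont=1 payload=0x68=104: acc |= 104<<14 -> acc=1716735 shift=21
  byte[3]=0x4F cont=0 payload=0x4F=79: acc |= 79<<21 -> acc=167391743 shift=28 [end]
Varint 1: bytes[0:4] = FF E3 E8 4F -> value 167391743 (4 byte(s))
  byte[4]=0xFF cont=1 payload=0x7F=127: acc |= 127<<0 -> acc=127 shift=7
  byte[5]=0x73 cont=0 payload=0x73=115: acc |= 115<<7 -> acc=14847 shift=14 [end]
Varint 2: bytes[4:6] = FF 73 -> value 14847 (2 byte(s))
  byte[6]=0xB2 cont=1 payload=0x32=50: acc |= 50<<0 -> acc=50 shift=7
  byte[7]=0xDE cont=1 payload=0x5E=94: acc |= 94<<7 -> acc=12082 shift=14
  byte[8]=0x5D cont=0 payload=0x5D=93: acc |= 93<<14 -> acc=1535794 shift=21 [end]
Varint 3: bytes[6:9] = B2 DE 5D -> value 1535794 (3 byte(s))
  byte[9]=0x4E cont=0 payload=0x4E=78: acc |= 78<<0 -> acc=78 shift=7 [end]
Varint 4: bytes[9:10] = 4E -> value 78 (1 byte(s))
  byte[10]=0x80 cont=1 payload=0x00=0: acc |= 0<<0 -> acc=0 shift=7
  byte[11]=0x66 cont=0 payload=0x66=102: acc |= 102<<7 -> acc=13056 shift=14 [end]
Varint 5: bytes[10:12] = 80 66 -> value 13056 (2 byte(s))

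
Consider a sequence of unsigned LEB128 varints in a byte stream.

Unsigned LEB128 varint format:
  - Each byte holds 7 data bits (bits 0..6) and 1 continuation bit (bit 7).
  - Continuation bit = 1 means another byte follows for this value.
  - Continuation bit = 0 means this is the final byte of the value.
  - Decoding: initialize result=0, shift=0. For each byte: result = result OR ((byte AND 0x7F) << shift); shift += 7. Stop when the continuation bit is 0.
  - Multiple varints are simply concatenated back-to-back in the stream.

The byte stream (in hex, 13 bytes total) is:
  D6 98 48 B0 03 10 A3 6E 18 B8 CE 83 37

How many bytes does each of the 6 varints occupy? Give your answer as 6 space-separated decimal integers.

Answer: 3 2 1 2 1 4

Derivation:
  byte[0]=0xD6 cont=1 payload=0x56=86: acc |= 86<<0 -> acc=86 shift=7
  byte[1]=0x98 cont=1 payload=0x18=24: acc |= 24<<7 -> acc=3158 shift=14
  byte[2]=0x48 cont=0 payload=0x48=72: acc |= 72<<14 -> acc=1182806 shift=21 [end]
Varint 1: bytes[0:3] = D6 98 48 -> value 1182806 (3 byte(s))
  byte[3]=0xB0 cont=1 payload=0x30=48: acc |= 48<<0 -> acc=48 shift=7
  byte[4]=0x03 cont=0 payload=0x03=3: acc |= 3<<7 -> acc=432 shift=14 [end]
Varint 2: bytes[3:5] = B0 03 -> value 432 (2 byte(s))
  byte[5]=0x10 cont=0 payload=0x10=16: acc |= 16<<0 -> acc=16 shift=7 [end]
Varint 3: bytes[5:6] = 10 -> value 16 (1 byte(s))
  byte[6]=0xA3 cont=1 payload=0x23=35: acc |= 35<<0 -> acc=35 shift=7
  byte[7]=0x6E cont=0 payload=0x6E=110: acc |= 110<<7 -> acc=14115 shift=14 [end]
Varint 4: bytes[6:8] = A3 6E -> value 14115 (2 byte(s))
  byte[8]=0x18 cont=0 payload=0x18=24: acc |= 24<<0 -> acc=24 shift=7 [end]
Varint 5: bytes[8:9] = 18 -> value 24 (1 byte(s))
  byte[9]=0xB8 cont=1 payload=0x38=56: acc |= 56<<0 -> acc=56 shift=7
  byte[10]=0xCE cont=1 payload=0x4E=78: acc |= 78<<7 -> acc=10040 shift=14
  byte[11]=0x83 cont=1 payload=0x03=3: acc |= 3<<14 -> acc=59192 shift=21
  byte[12]=0x37 cont=0 payload=0x37=55: acc |= 55<<21 -> acc=115402552 shift=28 [end]
Varint 6: bytes[9:13] = B8 CE 83 37 -> value 115402552 (4 byte(s))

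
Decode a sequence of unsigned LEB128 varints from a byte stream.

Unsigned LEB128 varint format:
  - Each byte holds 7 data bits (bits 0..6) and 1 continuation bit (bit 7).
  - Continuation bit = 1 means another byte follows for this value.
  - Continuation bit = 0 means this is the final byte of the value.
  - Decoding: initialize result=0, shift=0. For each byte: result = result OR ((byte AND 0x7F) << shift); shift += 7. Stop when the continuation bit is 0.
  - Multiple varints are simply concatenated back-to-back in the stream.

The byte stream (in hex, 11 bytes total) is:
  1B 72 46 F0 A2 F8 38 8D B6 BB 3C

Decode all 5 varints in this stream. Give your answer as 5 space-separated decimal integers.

  byte[0]=0x1B cont=0 payload=0x1B=27: acc |= 27<<0 -> acc=27 shift=7 [end]
Varint 1: bytes[0:1] = 1B -> value 27 (1 byte(s))
  byte[1]=0x72 cont=0 payload=0x72=114: acc |= 114<<0 -> acc=114 shift=7 [end]
Varint 2: bytes[1:2] = 72 -> value 114 (1 byte(s))
  byte[2]=0x46 cont=0 payload=0x46=70: acc |= 70<<0 -> acc=70 shift=7 [end]
Varint 3: bytes[2:3] = 46 -> value 70 (1 byte(s))
  byte[3]=0xF0 cont=1 payload=0x70=112: acc |= 112<<0 -> acc=112 shift=7
  byte[4]=0xA2 cont=1 payload=0x22=34: acc |= 34<<7 -> acc=4464 shift=14
  byte[5]=0xF8 cont=1 payload=0x78=120: acc |= 120<<14 -> acc=1970544 shift=21
  byte[6]=0x38 cont=0 payload=0x38=56: acc |= 56<<21 -> acc=119411056 shift=28 [end]
Varint 4: bytes[3:7] = F0 A2 F8 38 -> value 119411056 (4 byte(s))
  byte[7]=0x8D cont=1 payload=0x0D=13: acc |= 13<<0 -> acc=13 shift=7
  byte[8]=0xB6 cont=1 payload=0x36=54: acc |= 54<<7 -> acc=6925 shift=14
  byte[9]=0xBB cont=1 payload=0x3B=59: acc |= 59<<14 -> acc=973581 shift=21
  byte[10]=0x3C cont=0 payload=0x3C=60: acc |= 60<<21 -> acc=126802701 shift=28 [end]
Varint 5: bytes[7:11] = 8D B6 BB 3C -> value 126802701 (4 byte(s))

Answer: 27 114 70 119411056 126802701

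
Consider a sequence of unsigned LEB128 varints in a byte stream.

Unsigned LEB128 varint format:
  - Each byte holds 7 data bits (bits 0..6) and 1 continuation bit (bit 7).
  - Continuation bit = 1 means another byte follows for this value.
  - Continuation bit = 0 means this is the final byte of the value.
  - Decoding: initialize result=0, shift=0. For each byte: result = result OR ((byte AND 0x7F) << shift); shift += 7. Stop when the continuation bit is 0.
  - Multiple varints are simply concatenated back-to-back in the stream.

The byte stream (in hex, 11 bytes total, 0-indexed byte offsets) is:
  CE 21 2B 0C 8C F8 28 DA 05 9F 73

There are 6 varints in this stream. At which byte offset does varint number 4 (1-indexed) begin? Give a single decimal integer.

  byte[0]=0xCE cont=1 payload=0x4E=78: acc |= 78<<0 -> acc=78 shift=7
  byte[1]=0x21 cont=0 payload=0x21=33: acc |= 33<<7 -> acc=4302 shift=14 [end]
Varint 1: bytes[0:2] = CE 21 -> value 4302 (2 byte(s))
  byte[2]=0x2B cont=0 payload=0x2B=43: acc |= 43<<0 -> acc=43 shift=7 [end]
Varint 2: bytes[2:3] = 2B -> value 43 (1 byte(s))
  byte[3]=0x0C cont=0 payload=0x0C=12: acc |= 12<<0 -> acc=12 shift=7 [end]
Varint 3: bytes[3:4] = 0C -> value 12 (1 byte(s))
  byte[4]=0x8C cont=1 payload=0x0C=12: acc |= 12<<0 -> acc=12 shift=7
  byte[5]=0xF8 cont=1 payload=0x78=120: acc |= 120<<7 -> acc=15372 shift=14
  byte[6]=0x28 cont=0 payload=0x28=40: acc |= 40<<14 -> acc=670732 shift=21 [end]
Varint 4: bytes[4:7] = 8C F8 28 -> value 670732 (3 byte(s))
  byte[7]=0xDA cont=1 payload=0x5A=90: acc |= 90<<0 -> acc=90 shift=7
  byte[8]=0x05 cont=0 payload=0x05=5: acc |= 5<<7 -> acc=730 shift=14 [end]
Varint 5: bytes[7:9] = DA 05 -> value 730 (2 byte(s))
  byte[9]=0x9F cont=1 payload=0x1F=31: acc |= 31<<0 -> acc=31 shift=7
  byte[10]=0x73 cont=0 payload=0x73=115: acc |= 115<<7 -> acc=14751 shift=14 [end]
Varint 6: bytes[9:11] = 9F 73 -> value 14751 (2 byte(s))

Answer: 4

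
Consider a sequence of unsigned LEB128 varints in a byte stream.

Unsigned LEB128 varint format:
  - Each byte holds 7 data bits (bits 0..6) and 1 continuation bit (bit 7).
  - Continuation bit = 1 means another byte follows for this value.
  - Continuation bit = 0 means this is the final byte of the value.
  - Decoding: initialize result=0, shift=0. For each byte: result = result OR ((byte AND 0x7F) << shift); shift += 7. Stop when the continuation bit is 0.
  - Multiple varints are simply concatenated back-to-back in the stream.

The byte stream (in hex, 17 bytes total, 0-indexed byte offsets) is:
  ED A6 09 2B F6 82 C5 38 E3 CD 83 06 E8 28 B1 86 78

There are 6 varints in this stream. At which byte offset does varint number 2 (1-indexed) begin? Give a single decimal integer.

Answer: 3

Derivation:
  byte[0]=0xED cont=1 payload=0x6D=109: acc |= 109<<0 -> acc=109 shift=7
  byte[1]=0xA6 cont=1 payload=0x26=38: acc |= 38<<7 -> acc=4973 shift=14
  byte[2]=0x09 cont=0 payload=0x09=9: acc |= 9<<14 -> acc=152429 shift=21 [end]
Varint 1: bytes[0:3] = ED A6 09 -> value 152429 (3 byte(s))
  byte[3]=0x2B cont=0 payload=0x2B=43: acc |= 43<<0 -> acc=43 shift=7 [end]
Varint 2: bytes[3:4] = 2B -> value 43 (1 byte(s))
  byte[4]=0xF6 cont=1 payload=0x76=118: acc |= 118<<0 -> acc=118 shift=7
  byte[5]=0x82 cont=1 payload=0x02=2: acc |= 2<<7 -> acc=374 shift=14
  byte[6]=0xC5 cont=1 payload=0x45=69: acc |= 69<<14 -> acc=1130870 shift=21
  byte[7]=0x38 cont=0 payload=0x38=56: acc |= 56<<21 -> acc=118571382 shift=28 [end]
Varint 3: bytes[4:8] = F6 82 C5 38 -> value 118571382 (4 byte(s))
  byte[8]=0xE3 cont=1 payload=0x63=99: acc |= 99<<0 -> acc=99 shift=7
  byte[9]=0xCD cont=1 payload=0x4D=77: acc |= 77<<7 -> acc=9955 shift=14
  byte[10]=0x83 cont=1 payload=0x03=3: acc |= 3<<14 -> acc=59107 shift=21
  byte[11]=0x06 cont=0 payload=0x06=6: acc |= 6<<21 -> acc=12642019 shift=28 [end]
Varint 4: bytes[8:12] = E3 CD 83 06 -> value 12642019 (4 byte(s))
  byte[12]=0xE8 cont=1 payload=0x68=104: acc |= 104<<0 -> acc=104 shift=7
  byte[13]=0x28 cont=0 payload=0x28=40: acc |= 40<<7 -> acc=5224 shift=14 [end]
Varint 5: bytes[12:14] = E8 28 -> value 5224 (2 byte(s))
  byte[14]=0xB1 cont=1 payload=0x31=49: acc |= 49<<0 -> acc=49 shift=7
  byte[15]=0x86 cont=1 payload=0x06=6: acc |= 6<<7 -> acc=817 shift=14
  byte[16]=0x78 cont=0 payload=0x78=120: acc |= 120<<14 -> acc=1966897 shift=21 [end]
Varint 6: bytes[14:17] = B1 86 78 -> value 1966897 (3 byte(s))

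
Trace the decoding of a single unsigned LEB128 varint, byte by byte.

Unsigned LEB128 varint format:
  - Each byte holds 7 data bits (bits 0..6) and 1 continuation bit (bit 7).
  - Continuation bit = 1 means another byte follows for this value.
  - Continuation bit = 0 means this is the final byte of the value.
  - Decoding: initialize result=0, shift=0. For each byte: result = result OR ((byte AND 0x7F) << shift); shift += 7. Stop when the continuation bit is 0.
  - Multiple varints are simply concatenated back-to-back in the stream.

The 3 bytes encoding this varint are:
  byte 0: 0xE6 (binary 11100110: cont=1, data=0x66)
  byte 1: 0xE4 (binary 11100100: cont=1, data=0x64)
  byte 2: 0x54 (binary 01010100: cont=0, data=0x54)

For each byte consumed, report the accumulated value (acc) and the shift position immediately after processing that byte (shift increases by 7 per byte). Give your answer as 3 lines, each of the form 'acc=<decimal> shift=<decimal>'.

byte 0=0xE6: payload=0x66=102, contrib = 102<<0 = 102; acc -> 102, shift -> 7
byte 1=0xE4: payload=0x64=100, contrib = 100<<7 = 12800; acc -> 12902, shift -> 14
byte 2=0x54: payload=0x54=84, contrib = 84<<14 = 1376256; acc -> 1389158, shift -> 21

Answer: acc=102 shift=7
acc=12902 shift=14
acc=1389158 shift=21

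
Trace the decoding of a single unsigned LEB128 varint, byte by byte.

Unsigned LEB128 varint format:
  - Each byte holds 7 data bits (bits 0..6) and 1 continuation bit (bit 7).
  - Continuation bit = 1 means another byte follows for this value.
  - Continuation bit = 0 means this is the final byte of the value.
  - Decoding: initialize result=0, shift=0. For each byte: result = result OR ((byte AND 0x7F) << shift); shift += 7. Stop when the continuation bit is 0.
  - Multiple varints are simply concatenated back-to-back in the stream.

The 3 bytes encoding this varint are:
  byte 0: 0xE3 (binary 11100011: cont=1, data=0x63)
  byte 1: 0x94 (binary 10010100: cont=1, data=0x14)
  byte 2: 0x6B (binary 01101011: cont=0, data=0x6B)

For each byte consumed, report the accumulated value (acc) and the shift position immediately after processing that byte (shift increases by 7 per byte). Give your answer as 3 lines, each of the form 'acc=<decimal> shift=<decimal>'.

byte 0=0xE3: payload=0x63=99, contrib = 99<<0 = 99; acc -> 99, shift -> 7
byte 1=0x94: payload=0x14=20, contrib = 20<<7 = 2560; acc -> 2659, shift -> 14
byte 2=0x6B: payload=0x6B=107, contrib = 107<<14 = 1753088; acc -> 1755747, shift -> 21

Answer: acc=99 shift=7
acc=2659 shift=14
acc=1755747 shift=21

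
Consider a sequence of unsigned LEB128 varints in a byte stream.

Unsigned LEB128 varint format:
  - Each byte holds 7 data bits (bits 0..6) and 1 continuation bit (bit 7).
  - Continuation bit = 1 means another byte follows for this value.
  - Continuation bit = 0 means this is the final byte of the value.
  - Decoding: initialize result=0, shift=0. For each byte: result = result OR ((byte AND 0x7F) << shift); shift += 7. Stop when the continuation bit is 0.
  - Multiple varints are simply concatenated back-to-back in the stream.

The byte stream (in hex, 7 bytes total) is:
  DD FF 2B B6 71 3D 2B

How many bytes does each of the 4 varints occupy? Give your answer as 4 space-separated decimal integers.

  byte[0]=0xDD cont=1 payload=0x5D=93: acc |= 93<<0 -> acc=93 shift=7
  byte[1]=0xFF cont=1 payload=0x7F=127: acc |= 127<<7 -> acc=16349 shift=14
  byte[2]=0x2B cont=0 payload=0x2B=43: acc |= 43<<14 -> acc=720861 shift=21 [end]
Varint 1: bytes[0:3] = DD FF 2B -> value 720861 (3 byte(s))
  byte[3]=0xB6 cont=1 payload=0x36=54: acc |= 54<<0 -> acc=54 shift=7
  byte[4]=0x71 cont=0 payload=0x71=113: acc |= 113<<7 -> acc=14518 shift=14 [end]
Varint 2: bytes[3:5] = B6 71 -> value 14518 (2 byte(s))
  byte[5]=0x3D cont=0 payload=0x3D=61: acc |= 61<<0 -> acc=61 shift=7 [end]
Varint 3: bytes[5:6] = 3D -> value 61 (1 byte(s))
  byte[6]=0x2B cont=0 payload=0x2B=43: acc |= 43<<0 -> acc=43 shift=7 [end]
Varint 4: bytes[6:7] = 2B -> value 43 (1 byte(s))

Answer: 3 2 1 1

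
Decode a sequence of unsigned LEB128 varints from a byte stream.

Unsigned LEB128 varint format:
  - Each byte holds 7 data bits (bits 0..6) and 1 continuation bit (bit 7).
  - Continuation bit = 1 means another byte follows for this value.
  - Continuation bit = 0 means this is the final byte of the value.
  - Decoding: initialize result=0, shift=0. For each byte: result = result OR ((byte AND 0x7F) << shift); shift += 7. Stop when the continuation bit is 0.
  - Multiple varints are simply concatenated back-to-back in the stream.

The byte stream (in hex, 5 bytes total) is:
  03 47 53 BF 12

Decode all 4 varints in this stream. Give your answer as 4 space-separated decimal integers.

  byte[0]=0x03 cont=0 payload=0x03=3: acc |= 3<<0 -> acc=3 shift=7 [end]
Varint 1: bytes[0:1] = 03 -> value 3 (1 byte(s))
  byte[1]=0x47 cont=0 payload=0x47=71: acc |= 71<<0 -> acc=71 shift=7 [end]
Varint 2: bytes[1:2] = 47 -> value 71 (1 byte(s))
  byte[2]=0x53 cont=0 payload=0x53=83: acc |= 83<<0 -> acc=83 shift=7 [end]
Varint 3: bytes[2:3] = 53 -> value 83 (1 byte(s))
  byte[3]=0xBF cont=1 payload=0x3F=63: acc |= 63<<0 -> acc=63 shift=7
  byte[4]=0x12 cont=0 payload=0x12=18: acc |= 18<<7 -> acc=2367 shift=14 [end]
Varint 4: bytes[3:5] = BF 12 -> value 2367 (2 byte(s))

Answer: 3 71 83 2367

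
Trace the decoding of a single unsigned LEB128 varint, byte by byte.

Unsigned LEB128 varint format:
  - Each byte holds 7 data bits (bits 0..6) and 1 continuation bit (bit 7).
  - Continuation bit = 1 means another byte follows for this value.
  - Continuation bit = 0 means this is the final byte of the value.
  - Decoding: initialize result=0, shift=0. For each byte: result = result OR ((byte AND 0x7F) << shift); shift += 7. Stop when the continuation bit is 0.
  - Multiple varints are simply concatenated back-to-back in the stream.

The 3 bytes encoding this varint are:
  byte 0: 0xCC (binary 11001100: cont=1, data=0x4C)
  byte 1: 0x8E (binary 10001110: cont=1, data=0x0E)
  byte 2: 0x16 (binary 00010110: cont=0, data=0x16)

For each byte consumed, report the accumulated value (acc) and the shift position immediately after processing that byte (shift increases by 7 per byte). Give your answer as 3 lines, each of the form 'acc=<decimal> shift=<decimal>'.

byte 0=0xCC: payload=0x4C=76, contrib = 76<<0 = 76; acc -> 76, shift -> 7
byte 1=0x8E: payload=0x0E=14, contrib = 14<<7 = 1792; acc -> 1868, shift -> 14
byte 2=0x16: payload=0x16=22, contrib = 22<<14 = 360448; acc -> 362316, shift -> 21

Answer: acc=76 shift=7
acc=1868 shift=14
acc=362316 shift=21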